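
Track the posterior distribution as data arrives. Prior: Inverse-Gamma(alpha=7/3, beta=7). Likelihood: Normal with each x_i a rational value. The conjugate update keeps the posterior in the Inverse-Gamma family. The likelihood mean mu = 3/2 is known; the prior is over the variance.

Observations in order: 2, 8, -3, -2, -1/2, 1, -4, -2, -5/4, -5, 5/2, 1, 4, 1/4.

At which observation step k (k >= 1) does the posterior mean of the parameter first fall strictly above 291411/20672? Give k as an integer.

obs 1: x=2 → posterior Inverse-Gamma(17/6, 57/8)
obs 2: x=8 → posterior Inverse-Gamma(10/3, 113/4)
obs 3: x=-3 → posterior Inverse-Gamma(23/6, 307/8)
obs 4: x=-2 → posterior Inverse-Gamma(13/3, 89/2)
obs 5: x=-1/2 → posterior Inverse-Gamma(29/6, 93/2)
obs 6: x=1 → posterior Inverse-Gamma(16/3, 373/8)
obs 7: x=-4 → posterior Inverse-Gamma(35/6, 247/4)
obs 8: x=-2 → posterior Inverse-Gamma(19/3, 543/8)
obs 9: x=-5/4 → posterior Inverse-Gamma(41/6, 2293/32)
obs 10: x=-5 → posterior Inverse-Gamma(22/3, 2969/32)
obs 11: x=5/2 → posterior Inverse-Gamma(47/6, 2985/32)
obs 12: x=1 → posterior Inverse-Gamma(25/3, 2989/32)
obs 13: x=4 → posterior Inverse-Gamma(53/6, 3089/32)
obs 14: x=1/4 → posterior Inverse-Gamma(28/3, 1557/16)

k = 10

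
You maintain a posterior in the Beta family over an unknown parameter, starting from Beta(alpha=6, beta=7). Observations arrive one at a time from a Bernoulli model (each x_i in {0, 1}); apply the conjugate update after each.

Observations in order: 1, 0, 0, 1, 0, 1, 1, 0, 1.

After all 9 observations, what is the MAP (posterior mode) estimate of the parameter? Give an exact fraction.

obs 1: x=1 → posterior Beta(7, 7)
obs 2: x=0 → posterior Beta(7, 8)
obs 3: x=0 → posterior Beta(7, 9)
obs 4: x=1 → posterior Beta(8, 9)
obs 5: x=0 → posterior Beta(8, 10)
obs 6: x=1 → posterior Beta(9, 10)
obs 7: x=1 → posterior Beta(10, 10)
obs 8: x=0 → posterior Beta(10, 11)
obs 9: x=1 → posterior Beta(11, 11)

1/2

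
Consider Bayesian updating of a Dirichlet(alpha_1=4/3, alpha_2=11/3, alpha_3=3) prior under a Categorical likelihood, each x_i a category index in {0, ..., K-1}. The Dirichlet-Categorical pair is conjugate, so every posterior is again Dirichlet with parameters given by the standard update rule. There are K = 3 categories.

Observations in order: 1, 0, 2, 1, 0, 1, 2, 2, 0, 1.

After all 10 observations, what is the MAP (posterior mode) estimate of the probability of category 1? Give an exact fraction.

obs 1: x=1 → posterior Dirichlet(4/3, 14/3, 3)
obs 2: x=0 → posterior Dirichlet(7/3, 14/3, 3)
obs 3: x=2 → posterior Dirichlet(7/3, 14/3, 4)
obs 4: x=1 → posterior Dirichlet(7/3, 17/3, 4)
obs 5: x=0 → posterior Dirichlet(10/3, 17/3, 4)
obs 6: x=1 → posterior Dirichlet(10/3, 20/3, 4)
obs 7: x=2 → posterior Dirichlet(10/3, 20/3, 5)
obs 8: x=2 → posterior Dirichlet(10/3, 20/3, 6)
obs 9: x=0 → posterior Dirichlet(13/3, 20/3, 6)
obs 10: x=1 → posterior Dirichlet(13/3, 23/3, 6)

4/9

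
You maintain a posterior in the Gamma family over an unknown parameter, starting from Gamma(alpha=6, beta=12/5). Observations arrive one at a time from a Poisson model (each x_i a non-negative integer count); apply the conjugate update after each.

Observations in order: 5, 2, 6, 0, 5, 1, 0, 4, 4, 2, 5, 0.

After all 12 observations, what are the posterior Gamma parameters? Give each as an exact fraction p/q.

alpha=40, beta=72/5

obs 1: x=5 → posterior Gamma(11, 17/5)
obs 2: x=2 → posterior Gamma(13, 22/5)
obs 3: x=6 → posterior Gamma(19, 27/5)
obs 4: x=0 → posterior Gamma(19, 32/5)
obs 5: x=5 → posterior Gamma(24, 37/5)
obs 6: x=1 → posterior Gamma(25, 42/5)
obs 7: x=0 → posterior Gamma(25, 47/5)
obs 8: x=4 → posterior Gamma(29, 52/5)
obs 9: x=4 → posterior Gamma(33, 57/5)
obs 10: x=2 → posterior Gamma(35, 62/5)
obs 11: x=5 → posterior Gamma(40, 67/5)
obs 12: x=0 → posterior Gamma(40, 72/5)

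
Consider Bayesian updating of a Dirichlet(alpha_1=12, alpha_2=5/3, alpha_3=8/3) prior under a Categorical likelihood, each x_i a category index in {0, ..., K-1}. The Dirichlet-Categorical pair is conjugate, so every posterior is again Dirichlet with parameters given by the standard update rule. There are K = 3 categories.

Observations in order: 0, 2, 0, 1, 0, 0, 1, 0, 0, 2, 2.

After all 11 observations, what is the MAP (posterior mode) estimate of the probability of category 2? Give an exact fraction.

obs 1: x=0 → posterior Dirichlet(13, 5/3, 8/3)
obs 2: x=2 → posterior Dirichlet(13, 5/3, 11/3)
obs 3: x=0 → posterior Dirichlet(14, 5/3, 11/3)
obs 4: x=1 → posterior Dirichlet(14, 8/3, 11/3)
obs 5: x=0 → posterior Dirichlet(15, 8/3, 11/3)
obs 6: x=0 → posterior Dirichlet(16, 8/3, 11/3)
obs 7: x=1 → posterior Dirichlet(16, 11/3, 11/3)
obs 8: x=0 → posterior Dirichlet(17, 11/3, 11/3)
obs 9: x=0 → posterior Dirichlet(18, 11/3, 11/3)
obs 10: x=2 → posterior Dirichlet(18, 11/3, 14/3)
obs 11: x=2 → posterior Dirichlet(18, 11/3, 17/3)

14/73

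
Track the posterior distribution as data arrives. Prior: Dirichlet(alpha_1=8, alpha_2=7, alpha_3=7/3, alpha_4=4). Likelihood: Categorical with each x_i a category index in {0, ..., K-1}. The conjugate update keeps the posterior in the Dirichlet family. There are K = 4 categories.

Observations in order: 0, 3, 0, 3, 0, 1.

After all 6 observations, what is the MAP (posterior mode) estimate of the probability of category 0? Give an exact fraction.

3/7

obs 1: x=0 → posterior Dirichlet(9, 7, 7/3, 4)
obs 2: x=3 → posterior Dirichlet(9, 7, 7/3, 5)
obs 3: x=0 → posterior Dirichlet(10, 7, 7/3, 5)
obs 4: x=3 → posterior Dirichlet(10, 7, 7/3, 6)
obs 5: x=0 → posterior Dirichlet(11, 7, 7/3, 6)
obs 6: x=1 → posterior Dirichlet(11, 8, 7/3, 6)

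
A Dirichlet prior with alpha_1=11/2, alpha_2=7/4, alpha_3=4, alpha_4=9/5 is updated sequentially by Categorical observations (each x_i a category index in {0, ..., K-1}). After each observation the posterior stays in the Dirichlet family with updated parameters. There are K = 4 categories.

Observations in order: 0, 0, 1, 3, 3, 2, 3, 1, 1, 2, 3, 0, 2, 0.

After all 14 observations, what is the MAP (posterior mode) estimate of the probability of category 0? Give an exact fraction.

obs 1: x=0 → posterior Dirichlet(13/2, 7/4, 4, 9/5)
obs 2: x=0 → posterior Dirichlet(15/2, 7/4, 4, 9/5)
obs 3: x=1 → posterior Dirichlet(15/2, 11/4, 4, 9/5)
obs 4: x=3 → posterior Dirichlet(15/2, 11/4, 4, 14/5)
obs 5: x=3 → posterior Dirichlet(15/2, 11/4, 4, 19/5)
obs 6: x=2 → posterior Dirichlet(15/2, 11/4, 5, 19/5)
obs 7: x=3 → posterior Dirichlet(15/2, 11/4, 5, 24/5)
obs 8: x=1 → posterior Dirichlet(15/2, 15/4, 5, 24/5)
obs 9: x=1 → posterior Dirichlet(15/2, 19/4, 5, 24/5)
obs 10: x=2 → posterior Dirichlet(15/2, 19/4, 6, 24/5)
obs 11: x=3 → posterior Dirichlet(15/2, 19/4, 6, 29/5)
obs 12: x=0 → posterior Dirichlet(17/2, 19/4, 6, 29/5)
obs 13: x=2 → posterior Dirichlet(17/2, 19/4, 7, 29/5)
obs 14: x=0 → posterior Dirichlet(19/2, 19/4, 7, 29/5)

170/461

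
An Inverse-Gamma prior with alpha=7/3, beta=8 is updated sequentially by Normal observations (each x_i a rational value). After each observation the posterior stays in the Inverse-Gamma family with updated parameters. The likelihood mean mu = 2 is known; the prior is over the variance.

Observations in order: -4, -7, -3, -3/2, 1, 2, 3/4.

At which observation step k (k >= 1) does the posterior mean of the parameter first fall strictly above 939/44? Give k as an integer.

k = 2

obs 1: x=-4 → posterior Inverse-Gamma(17/6, 26)
obs 2: x=-7 → posterior Inverse-Gamma(10/3, 133/2)
obs 3: x=-3 → posterior Inverse-Gamma(23/6, 79)
obs 4: x=-3/2 → posterior Inverse-Gamma(13/3, 681/8)
obs 5: x=1 → posterior Inverse-Gamma(29/6, 685/8)
obs 6: x=2 → posterior Inverse-Gamma(16/3, 685/8)
obs 7: x=3/4 → posterior Inverse-Gamma(35/6, 2765/32)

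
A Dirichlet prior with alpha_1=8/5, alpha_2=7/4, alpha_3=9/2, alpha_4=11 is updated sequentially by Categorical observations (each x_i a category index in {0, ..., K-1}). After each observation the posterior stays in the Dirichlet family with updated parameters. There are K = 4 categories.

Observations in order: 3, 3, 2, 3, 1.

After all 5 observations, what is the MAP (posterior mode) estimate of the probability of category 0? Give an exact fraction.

12/397

obs 1: x=3 → posterior Dirichlet(8/5, 7/4, 9/2, 12)
obs 2: x=3 → posterior Dirichlet(8/5, 7/4, 9/2, 13)
obs 3: x=2 → posterior Dirichlet(8/5, 7/4, 11/2, 13)
obs 4: x=3 → posterior Dirichlet(8/5, 7/4, 11/2, 14)
obs 5: x=1 → posterior Dirichlet(8/5, 11/4, 11/2, 14)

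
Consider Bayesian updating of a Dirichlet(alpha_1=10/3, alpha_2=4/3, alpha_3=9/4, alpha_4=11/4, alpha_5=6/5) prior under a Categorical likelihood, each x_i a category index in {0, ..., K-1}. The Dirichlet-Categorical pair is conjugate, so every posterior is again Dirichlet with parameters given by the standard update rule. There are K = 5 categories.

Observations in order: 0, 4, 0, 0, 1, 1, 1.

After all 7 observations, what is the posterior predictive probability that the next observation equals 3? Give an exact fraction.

obs 1: x=0 → posterior Dirichlet(13/3, 4/3, 9/4, 11/4, 6/5)
obs 2: x=4 → posterior Dirichlet(13/3, 4/3, 9/4, 11/4, 11/5)
obs 3: x=0 → posterior Dirichlet(16/3, 4/3, 9/4, 11/4, 11/5)
obs 4: x=0 → posterior Dirichlet(19/3, 4/3, 9/4, 11/4, 11/5)
obs 5: x=1 → posterior Dirichlet(19/3, 7/3, 9/4, 11/4, 11/5)
obs 6: x=1 → posterior Dirichlet(19/3, 10/3, 9/4, 11/4, 11/5)
obs 7: x=1 → posterior Dirichlet(19/3, 13/3, 9/4, 11/4, 11/5)

165/1072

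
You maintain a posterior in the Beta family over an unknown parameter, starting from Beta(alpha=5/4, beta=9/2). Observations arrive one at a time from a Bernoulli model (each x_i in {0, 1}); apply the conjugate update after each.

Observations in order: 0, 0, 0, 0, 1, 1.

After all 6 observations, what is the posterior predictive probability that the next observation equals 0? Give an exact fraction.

obs 1: x=0 → posterior Beta(5/4, 11/2)
obs 2: x=0 → posterior Beta(5/4, 13/2)
obs 3: x=0 → posterior Beta(5/4, 15/2)
obs 4: x=0 → posterior Beta(5/4, 17/2)
obs 5: x=1 → posterior Beta(9/4, 17/2)
obs 6: x=1 → posterior Beta(13/4, 17/2)

34/47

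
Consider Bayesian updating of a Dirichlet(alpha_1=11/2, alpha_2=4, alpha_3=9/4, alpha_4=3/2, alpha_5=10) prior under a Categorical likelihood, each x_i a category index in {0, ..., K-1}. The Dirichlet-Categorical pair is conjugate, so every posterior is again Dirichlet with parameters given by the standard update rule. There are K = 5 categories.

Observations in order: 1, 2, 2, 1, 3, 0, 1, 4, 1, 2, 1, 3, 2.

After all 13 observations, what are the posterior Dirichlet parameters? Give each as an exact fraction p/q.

alpha_1=13/2, alpha_2=9, alpha_3=25/4, alpha_4=7/2, alpha_5=11

obs 1: x=1 → posterior Dirichlet(11/2, 5, 9/4, 3/2, 10)
obs 2: x=2 → posterior Dirichlet(11/2, 5, 13/4, 3/2, 10)
obs 3: x=2 → posterior Dirichlet(11/2, 5, 17/4, 3/2, 10)
obs 4: x=1 → posterior Dirichlet(11/2, 6, 17/4, 3/2, 10)
obs 5: x=3 → posterior Dirichlet(11/2, 6, 17/4, 5/2, 10)
obs 6: x=0 → posterior Dirichlet(13/2, 6, 17/4, 5/2, 10)
obs 7: x=1 → posterior Dirichlet(13/2, 7, 17/4, 5/2, 10)
obs 8: x=4 → posterior Dirichlet(13/2, 7, 17/4, 5/2, 11)
obs 9: x=1 → posterior Dirichlet(13/2, 8, 17/4, 5/2, 11)
obs 10: x=2 → posterior Dirichlet(13/2, 8, 21/4, 5/2, 11)
obs 11: x=1 → posterior Dirichlet(13/2, 9, 21/4, 5/2, 11)
obs 12: x=3 → posterior Dirichlet(13/2, 9, 21/4, 7/2, 11)
obs 13: x=2 → posterior Dirichlet(13/2, 9, 25/4, 7/2, 11)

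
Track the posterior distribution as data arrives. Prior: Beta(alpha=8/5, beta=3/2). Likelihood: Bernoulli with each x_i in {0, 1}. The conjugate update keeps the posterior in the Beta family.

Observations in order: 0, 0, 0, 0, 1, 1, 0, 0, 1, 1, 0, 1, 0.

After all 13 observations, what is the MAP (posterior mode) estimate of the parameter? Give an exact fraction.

obs 1: x=0 → posterior Beta(8/5, 5/2)
obs 2: x=0 → posterior Beta(8/5, 7/2)
obs 3: x=0 → posterior Beta(8/5, 9/2)
obs 4: x=0 → posterior Beta(8/5, 11/2)
obs 5: x=1 → posterior Beta(13/5, 11/2)
obs 6: x=1 → posterior Beta(18/5, 11/2)
obs 7: x=0 → posterior Beta(18/5, 13/2)
obs 8: x=0 → posterior Beta(18/5, 15/2)
obs 9: x=1 → posterior Beta(23/5, 15/2)
obs 10: x=1 → posterior Beta(28/5, 15/2)
obs 11: x=0 → posterior Beta(28/5, 17/2)
obs 12: x=1 → posterior Beta(33/5, 17/2)
obs 13: x=0 → posterior Beta(33/5, 19/2)

56/141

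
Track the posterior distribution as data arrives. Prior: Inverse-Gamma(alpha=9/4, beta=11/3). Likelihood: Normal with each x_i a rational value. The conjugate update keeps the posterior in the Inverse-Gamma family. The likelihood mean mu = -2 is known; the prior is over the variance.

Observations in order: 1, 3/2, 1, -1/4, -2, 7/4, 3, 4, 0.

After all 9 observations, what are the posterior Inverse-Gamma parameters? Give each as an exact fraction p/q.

alpha=27/4, beta=2873/48

obs 1: x=1 → posterior Inverse-Gamma(11/4, 49/6)
obs 2: x=3/2 → posterior Inverse-Gamma(13/4, 343/24)
obs 3: x=1 → posterior Inverse-Gamma(15/4, 451/24)
obs 4: x=-1/4 → posterior Inverse-Gamma(17/4, 1951/96)
obs 5: x=-2 → posterior Inverse-Gamma(19/4, 1951/96)
obs 6: x=7/4 → posterior Inverse-Gamma(21/4, 1313/48)
obs 7: x=3 → posterior Inverse-Gamma(23/4, 1913/48)
obs 8: x=4 → posterior Inverse-Gamma(25/4, 2777/48)
obs 9: x=0 → posterior Inverse-Gamma(27/4, 2873/48)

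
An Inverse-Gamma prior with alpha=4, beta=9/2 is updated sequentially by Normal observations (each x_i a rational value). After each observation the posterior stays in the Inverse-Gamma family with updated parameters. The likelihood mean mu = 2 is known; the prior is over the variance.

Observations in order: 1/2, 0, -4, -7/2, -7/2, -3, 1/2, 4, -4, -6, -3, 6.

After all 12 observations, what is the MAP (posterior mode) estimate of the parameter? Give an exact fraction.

142/11

obs 1: x=1/2 → posterior Inverse-Gamma(9/2, 45/8)
obs 2: x=0 → posterior Inverse-Gamma(5, 61/8)
obs 3: x=-4 → posterior Inverse-Gamma(11/2, 205/8)
obs 4: x=-7/2 → posterior Inverse-Gamma(6, 163/4)
obs 5: x=-7/2 → posterior Inverse-Gamma(13/2, 447/8)
obs 6: x=-3 → posterior Inverse-Gamma(7, 547/8)
obs 7: x=1/2 → posterior Inverse-Gamma(15/2, 139/2)
obs 8: x=4 → posterior Inverse-Gamma(8, 143/2)
obs 9: x=-4 → posterior Inverse-Gamma(17/2, 179/2)
obs 10: x=-6 → posterior Inverse-Gamma(9, 243/2)
obs 11: x=-3 → posterior Inverse-Gamma(19/2, 134)
obs 12: x=6 → posterior Inverse-Gamma(10, 142)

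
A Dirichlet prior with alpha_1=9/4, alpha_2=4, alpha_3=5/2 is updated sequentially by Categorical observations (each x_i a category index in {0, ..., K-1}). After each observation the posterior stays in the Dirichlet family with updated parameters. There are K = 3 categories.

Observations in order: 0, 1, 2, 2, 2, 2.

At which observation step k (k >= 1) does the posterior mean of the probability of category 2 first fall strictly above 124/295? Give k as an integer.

k = 6

obs 1: x=0 → posterior Dirichlet(13/4, 4, 5/2)
obs 2: x=1 → posterior Dirichlet(13/4, 5, 5/2)
obs 3: x=2 → posterior Dirichlet(13/4, 5, 7/2)
obs 4: x=2 → posterior Dirichlet(13/4, 5, 9/2)
obs 5: x=2 → posterior Dirichlet(13/4, 5, 11/2)
obs 6: x=2 → posterior Dirichlet(13/4, 5, 13/2)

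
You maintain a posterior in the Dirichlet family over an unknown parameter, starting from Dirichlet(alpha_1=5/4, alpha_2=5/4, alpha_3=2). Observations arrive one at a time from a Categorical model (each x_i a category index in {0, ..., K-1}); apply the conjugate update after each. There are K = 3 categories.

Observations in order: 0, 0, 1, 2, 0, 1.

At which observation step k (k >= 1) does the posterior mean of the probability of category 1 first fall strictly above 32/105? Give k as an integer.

obs 1: x=0 → posterior Dirichlet(9/4, 5/4, 2)
obs 2: x=0 → posterior Dirichlet(13/4, 5/4, 2)
obs 3: x=1 → posterior Dirichlet(13/4, 9/4, 2)
obs 4: x=2 → posterior Dirichlet(13/4, 9/4, 3)
obs 5: x=0 → posterior Dirichlet(17/4, 9/4, 3)
obs 6: x=1 → posterior Dirichlet(17/4, 13/4, 3)

k = 6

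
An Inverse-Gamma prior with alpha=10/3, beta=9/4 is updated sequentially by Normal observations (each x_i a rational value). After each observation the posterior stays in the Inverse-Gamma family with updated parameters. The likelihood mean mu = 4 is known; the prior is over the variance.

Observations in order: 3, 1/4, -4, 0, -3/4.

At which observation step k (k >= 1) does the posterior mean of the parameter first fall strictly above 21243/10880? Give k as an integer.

k = 2

obs 1: x=3 → posterior Inverse-Gamma(23/6, 11/4)
obs 2: x=1/4 → posterior Inverse-Gamma(13/3, 313/32)
obs 3: x=-4 → posterior Inverse-Gamma(29/6, 1337/32)
obs 4: x=0 → posterior Inverse-Gamma(16/3, 1593/32)
obs 5: x=-3/4 → posterior Inverse-Gamma(35/6, 977/16)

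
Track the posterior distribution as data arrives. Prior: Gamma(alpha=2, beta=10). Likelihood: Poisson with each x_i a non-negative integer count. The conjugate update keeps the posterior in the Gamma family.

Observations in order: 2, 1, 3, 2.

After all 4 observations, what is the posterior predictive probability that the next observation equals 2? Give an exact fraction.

obs 1: x=2 → posterior Gamma(4, 11)
obs 2: x=1 → posterior Gamma(5, 12)
obs 3: x=3 → posterior Gamma(8, 13)
obs 4: x=2 → posterior Gamma(10, 14)

3181801204736/25949267578125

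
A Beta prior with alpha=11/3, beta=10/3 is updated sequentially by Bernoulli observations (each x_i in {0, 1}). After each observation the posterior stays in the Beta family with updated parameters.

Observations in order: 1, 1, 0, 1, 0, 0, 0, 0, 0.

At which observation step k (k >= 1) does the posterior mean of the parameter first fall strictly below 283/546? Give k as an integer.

obs 1: x=1 → posterior Beta(14/3, 10/3)
obs 2: x=1 → posterior Beta(17/3, 10/3)
obs 3: x=0 → posterior Beta(17/3, 13/3)
obs 4: x=1 → posterior Beta(20/3, 13/3)
obs 5: x=0 → posterior Beta(20/3, 16/3)
obs 6: x=0 → posterior Beta(20/3, 19/3)
obs 7: x=0 → posterior Beta(20/3, 22/3)
obs 8: x=0 → posterior Beta(20/3, 25/3)
obs 9: x=0 → posterior Beta(20/3, 28/3)

k = 6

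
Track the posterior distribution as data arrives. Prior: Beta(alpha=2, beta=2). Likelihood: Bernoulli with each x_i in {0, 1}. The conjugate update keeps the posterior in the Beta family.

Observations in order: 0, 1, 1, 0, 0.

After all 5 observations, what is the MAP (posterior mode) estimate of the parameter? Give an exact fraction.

3/7

obs 1: x=0 → posterior Beta(2, 3)
obs 2: x=1 → posterior Beta(3, 3)
obs 3: x=1 → posterior Beta(4, 3)
obs 4: x=0 → posterior Beta(4, 4)
obs 5: x=0 → posterior Beta(4, 5)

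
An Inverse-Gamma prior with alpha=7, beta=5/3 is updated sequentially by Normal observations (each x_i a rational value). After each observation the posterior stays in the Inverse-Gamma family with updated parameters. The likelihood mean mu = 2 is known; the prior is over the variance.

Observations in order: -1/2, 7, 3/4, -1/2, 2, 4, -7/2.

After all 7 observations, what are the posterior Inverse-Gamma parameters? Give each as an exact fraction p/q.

obs 1: x=-1/2 → posterior Inverse-Gamma(15/2, 115/24)
obs 2: x=7 → posterior Inverse-Gamma(8, 415/24)
obs 3: x=3/4 → posterior Inverse-Gamma(17/2, 1735/96)
obs 4: x=-1/2 → posterior Inverse-Gamma(9, 2035/96)
obs 5: x=2 → posterior Inverse-Gamma(19/2, 2035/96)
obs 6: x=4 → posterior Inverse-Gamma(10, 2227/96)
obs 7: x=-7/2 → posterior Inverse-Gamma(21/2, 3679/96)

alpha=21/2, beta=3679/96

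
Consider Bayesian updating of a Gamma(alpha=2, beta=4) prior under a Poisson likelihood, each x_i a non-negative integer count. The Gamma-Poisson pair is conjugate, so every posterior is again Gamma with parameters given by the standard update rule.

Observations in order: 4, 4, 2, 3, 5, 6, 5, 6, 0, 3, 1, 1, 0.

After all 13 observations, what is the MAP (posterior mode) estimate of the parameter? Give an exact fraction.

41/17

obs 1: x=4 → posterior Gamma(6, 5)
obs 2: x=4 → posterior Gamma(10, 6)
obs 3: x=2 → posterior Gamma(12, 7)
obs 4: x=3 → posterior Gamma(15, 8)
obs 5: x=5 → posterior Gamma(20, 9)
obs 6: x=6 → posterior Gamma(26, 10)
obs 7: x=5 → posterior Gamma(31, 11)
obs 8: x=6 → posterior Gamma(37, 12)
obs 9: x=0 → posterior Gamma(37, 13)
obs 10: x=3 → posterior Gamma(40, 14)
obs 11: x=1 → posterior Gamma(41, 15)
obs 12: x=1 → posterior Gamma(42, 16)
obs 13: x=0 → posterior Gamma(42, 17)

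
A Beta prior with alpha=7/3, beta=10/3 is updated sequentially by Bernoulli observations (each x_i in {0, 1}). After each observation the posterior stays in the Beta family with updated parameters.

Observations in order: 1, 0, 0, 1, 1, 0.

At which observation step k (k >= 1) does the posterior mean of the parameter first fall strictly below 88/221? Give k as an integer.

obs 1: x=1 → posterior Beta(10/3, 10/3)
obs 2: x=0 → posterior Beta(10/3, 13/3)
obs 3: x=0 → posterior Beta(10/3, 16/3)
obs 4: x=1 → posterior Beta(13/3, 16/3)
obs 5: x=1 → posterior Beta(16/3, 16/3)
obs 6: x=0 → posterior Beta(16/3, 19/3)

k = 3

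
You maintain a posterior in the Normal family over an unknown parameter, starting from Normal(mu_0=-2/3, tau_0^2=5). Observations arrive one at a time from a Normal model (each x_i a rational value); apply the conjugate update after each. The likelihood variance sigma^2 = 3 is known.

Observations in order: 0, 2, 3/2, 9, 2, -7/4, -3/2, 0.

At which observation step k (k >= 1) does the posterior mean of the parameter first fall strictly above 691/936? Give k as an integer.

obs 1: x=0 → posterior Normal(-1/4, 15/8)
obs 2: x=2 → posterior Normal(8/13, 15/13)
obs 3: x=3/2 → posterior Normal(31/36, 5/6)
obs 4: x=9 → posterior Normal(121/46, 15/23)
obs 5: x=2 → posterior Normal(141/56, 15/28)
obs 6: x=-7/4 → posterior Normal(247/132, 5/11)
obs 7: x=-3/2 → posterior Normal(217/152, 15/38)
obs 8: x=0 → posterior Normal(217/172, 15/43)

k = 3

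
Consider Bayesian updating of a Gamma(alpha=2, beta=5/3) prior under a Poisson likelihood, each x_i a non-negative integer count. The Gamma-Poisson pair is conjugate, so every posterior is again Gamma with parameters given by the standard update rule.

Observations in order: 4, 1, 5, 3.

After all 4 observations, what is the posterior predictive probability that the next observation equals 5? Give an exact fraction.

obs 1: x=4 → posterior Gamma(6, 8/3)
obs 2: x=1 → posterior Gamma(7, 11/3)
obs 3: x=5 → posterior Gamma(12, 14/3)
obs 4: x=3 → posterior Gamma(15, 17/3)

2022018506009585385990993/26214400000000000000000000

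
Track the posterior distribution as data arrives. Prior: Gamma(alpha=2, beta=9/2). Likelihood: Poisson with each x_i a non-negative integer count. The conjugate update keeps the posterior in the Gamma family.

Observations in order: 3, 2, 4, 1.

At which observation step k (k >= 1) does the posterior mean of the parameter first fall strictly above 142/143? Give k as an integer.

obs 1: x=3 → posterior Gamma(5, 11/2)
obs 2: x=2 → posterior Gamma(7, 13/2)
obs 3: x=4 → posterior Gamma(11, 15/2)
obs 4: x=1 → posterior Gamma(12, 17/2)

k = 2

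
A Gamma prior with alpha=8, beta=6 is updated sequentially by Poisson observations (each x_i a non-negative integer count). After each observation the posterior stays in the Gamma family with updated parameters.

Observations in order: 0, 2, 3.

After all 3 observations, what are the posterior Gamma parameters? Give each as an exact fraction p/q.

alpha=13, beta=9

obs 1: x=0 → posterior Gamma(8, 7)
obs 2: x=2 → posterior Gamma(10, 8)
obs 3: x=3 → posterior Gamma(13, 9)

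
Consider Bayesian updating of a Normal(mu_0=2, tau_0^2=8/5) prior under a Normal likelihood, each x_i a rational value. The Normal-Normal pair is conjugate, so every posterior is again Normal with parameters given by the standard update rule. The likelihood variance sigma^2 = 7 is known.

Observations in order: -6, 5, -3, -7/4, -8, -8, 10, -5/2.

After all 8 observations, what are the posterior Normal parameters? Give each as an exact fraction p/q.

obs 1: x=-6 → posterior Normal(22/43, 56/43)
obs 2: x=5 → posterior Normal(62/51, 56/51)
obs 3: x=-3 → posterior Normal(38/59, 56/59)
obs 4: x=-7/4 → posterior Normal(24/67, 56/67)
obs 5: x=-8 → posterior Normal(-8/15, 56/75)
obs 6: x=-8 → posterior Normal(-104/83, 56/83)
obs 7: x=10 → posterior Normal(-24/91, 8/13)
obs 8: x=-5/2 → posterior Normal(-4/9, 56/99)

mu_0=-4/9, tau_0^2=56/99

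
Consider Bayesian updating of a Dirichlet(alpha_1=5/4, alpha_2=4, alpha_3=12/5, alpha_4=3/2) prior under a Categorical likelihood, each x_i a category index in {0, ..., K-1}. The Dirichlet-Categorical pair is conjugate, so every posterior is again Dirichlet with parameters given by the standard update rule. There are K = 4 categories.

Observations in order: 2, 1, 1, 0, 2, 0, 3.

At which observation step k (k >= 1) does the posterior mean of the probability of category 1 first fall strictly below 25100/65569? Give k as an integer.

k = 7

obs 1: x=2 → posterior Dirichlet(5/4, 4, 17/5, 3/2)
obs 2: x=1 → posterior Dirichlet(5/4, 5, 17/5, 3/2)
obs 3: x=1 → posterior Dirichlet(5/4, 6, 17/5, 3/2)
obs 4: x=0 → posterior Dirichlet(9/4, 6, 17/5, 3/2)
obs 5: x=2 → posterior Dirichlet(9/4, 6, 22/5, 3/2)
obs 6: x=0 → posterior Dirichlet(13/4, 6, 22/5, 3/2)
obs 7: x=3 → posterior Dirichlet(13/4, 6, 22/5, 5/2)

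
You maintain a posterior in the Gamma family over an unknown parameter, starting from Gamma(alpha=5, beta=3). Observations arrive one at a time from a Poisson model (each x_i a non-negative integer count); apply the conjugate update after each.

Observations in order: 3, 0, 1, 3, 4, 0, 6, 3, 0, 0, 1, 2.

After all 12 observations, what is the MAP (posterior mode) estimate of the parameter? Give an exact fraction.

9/5

obs 1: x=3 → posterior Gamma(8, 4)
obs 2: x=0 → posterior Gamma(8, 5)
obs 3: x=1 → posterior Gamma(9, 6)
obs 4: x=3 → posterior Gamma(12, 7)
obs 5: x=4 → posterior Gamma(16, 8)
obs 6: x=0 → posterior Gamma(16, 9)
obs 7: x=6 → posterior Gamma(22, 10)
obs 8: x=3 → posterior Gamma(25, 11)
obs 9: x=0 → posterior Gamma(25, 12)
obs 10: x=0 → posterior Gamma(25, 13)
obs 11: x=1 → posterior Gamma(26, 14)
obs 12: x=2 → posterior Gamma(28, 15)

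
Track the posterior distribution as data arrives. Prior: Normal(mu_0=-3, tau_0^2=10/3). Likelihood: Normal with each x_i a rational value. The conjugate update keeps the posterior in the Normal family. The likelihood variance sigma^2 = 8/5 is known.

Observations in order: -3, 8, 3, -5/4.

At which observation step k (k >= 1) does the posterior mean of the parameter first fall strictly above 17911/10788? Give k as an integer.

k = 3

obs 1: x=-3 → posterior Normal(-3, 40/37)
obs 2: x=8 → posterior Normal(89/62, 20/31)
obs 3: x=3 → posterior Normal(164/87, 40/87)
obs 4: x=-5/4 → posterior Normal(531/448, 5/14)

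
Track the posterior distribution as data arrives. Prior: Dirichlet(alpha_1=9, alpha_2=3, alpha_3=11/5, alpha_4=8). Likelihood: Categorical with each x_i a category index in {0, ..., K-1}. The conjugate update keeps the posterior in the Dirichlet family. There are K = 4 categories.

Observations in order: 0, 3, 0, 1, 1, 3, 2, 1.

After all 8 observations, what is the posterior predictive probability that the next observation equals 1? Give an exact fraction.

30/151

obs 1: x=0 → posterior Dirichlet(10, 3, 11/5, 8)
obs 2: x=3 → posterior Dirichlet(10, 3, 11/5, 9)
obs 3: x=0 → posterior Dirichlet(11, 3, 11/5, 9)
obs 4: x=1 → posterior Dirichlet(11, 4, 11/5, 9)
obs 5: x=1 → posterior Dirichlet(11, 5, 11/5, 9)
obs 6: x=3 → posterior Dirichlet(11, 5, 11/5, 10)
obs 7: x=2 → posterior Dirichlet(11, 5, 16/5, 10)
obs 8: x=1 → posterior Dirichlet(11, 6, 16/5, 10)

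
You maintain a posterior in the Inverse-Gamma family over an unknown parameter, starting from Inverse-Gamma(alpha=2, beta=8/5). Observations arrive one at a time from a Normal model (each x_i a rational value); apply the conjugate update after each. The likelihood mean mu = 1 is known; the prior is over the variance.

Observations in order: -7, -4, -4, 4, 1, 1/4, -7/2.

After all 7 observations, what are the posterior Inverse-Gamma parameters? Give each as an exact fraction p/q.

obs 1: x=-7 → posterior Inverse-Gamma(5/2, 168/5)
obs 2: x=-4 → posterior Inverse-Gamma(3, 461/10)
obs 3: x=-4 → posterior Inverse-Gamma(7/2, 293/5)
obs 4: x=4 → posterior Inverse-Gamma(4, 631/10)
obs 5: x=1 → posterior Inverse-Gamma(9/2, 631/10)
obs 6: x=1/4 → posterior Inverse-Gamma(5, 10141/160)
obs 7: x=-7/2 → posterior Inverse-Gamma(11/2, 11761/160)

alpha=11/2, beta=11761/160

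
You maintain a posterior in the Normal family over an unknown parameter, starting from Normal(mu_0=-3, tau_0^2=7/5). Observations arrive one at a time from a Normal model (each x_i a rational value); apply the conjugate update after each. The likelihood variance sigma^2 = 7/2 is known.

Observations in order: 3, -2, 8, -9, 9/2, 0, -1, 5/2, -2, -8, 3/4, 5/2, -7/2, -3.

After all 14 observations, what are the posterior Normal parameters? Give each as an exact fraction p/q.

obs 1: x=3 → posterior Normal(-9/7, 1)
obs 2: x=-2 → posterior Normal(-13/9, 7/9)
obs 3: x=8 → posterior Normal(3/11, 7/11)
obs 4: x=-9 → posterior Normal(-15/13, 7/13)
obs 5: x=9/2 → posterior Normal(-2/5, 7/15)
obs 6: x=0 → posterior Normal(-6/17, 7/17)
obs 7: x=-1 → posterior Normal(-8/19, 7/19)
obs 8: x=5/2 → posterior Normal(-1/7, 1/3)
obs 9: x=-2 → posterior Normal(-7/23, 7/23)
obs 10: x=-8 → posterior Normal(-23/25, 7/25)
obs 11: x=3/4 → posterior Normal(-43/54, 7/27)
obs 12: x=5/2 → posterior Normal(-33/58, 7/29)
obs 13: x=-7/2 → posterior Normal(-47/62, 7/31)
obs 14: x=-3 → posterior Normal(-59/66, 7/33)

mu_0=-59/66, tau_0^2=7/33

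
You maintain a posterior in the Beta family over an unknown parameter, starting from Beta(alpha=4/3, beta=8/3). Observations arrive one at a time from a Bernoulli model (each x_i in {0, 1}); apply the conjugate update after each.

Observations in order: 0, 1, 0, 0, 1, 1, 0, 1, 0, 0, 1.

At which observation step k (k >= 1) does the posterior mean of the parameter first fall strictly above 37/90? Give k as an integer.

obs 1: x=0 → posterior Beta(4/3, 11/3)
obs 2: x=1 → posterior Beta(7/3, 11/3)
obs 3: x=0 → posterior Beta(7/3, 14/3)
obs 4: x=0 → posterior Beta(7/3, 17/3)
obs 5: x=1 → posterior Beta(10/3, 17/3)
obs 6: x=1 → posterior Beta(13/3, 17/3)
obs 7: x=0 → posterior Beta(13/3, 20/3)
obs 8: x=1 → posterior Beta(16/3, 20/3)
obs 9: x=0 → posterior Beta(16/3, 23/3)
obs 10: x=0 → posterior Beta(16/3, 26/3)
obs 11: x=1 → posterior Beta(19/3, 26/3)

k = 6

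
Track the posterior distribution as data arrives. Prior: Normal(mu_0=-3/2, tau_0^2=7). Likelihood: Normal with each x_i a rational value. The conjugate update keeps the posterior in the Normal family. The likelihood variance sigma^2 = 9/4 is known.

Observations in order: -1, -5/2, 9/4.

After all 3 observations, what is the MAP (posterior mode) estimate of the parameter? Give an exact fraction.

-97/186

obs 1: x=-1 → posterior Normal(-83/74, 63/37)
obs 2: x=-5/2 → posterior Normal(-223/130, 63/65)
obs 3: x=9/4 → posterior Normal(-97/186, 21/31)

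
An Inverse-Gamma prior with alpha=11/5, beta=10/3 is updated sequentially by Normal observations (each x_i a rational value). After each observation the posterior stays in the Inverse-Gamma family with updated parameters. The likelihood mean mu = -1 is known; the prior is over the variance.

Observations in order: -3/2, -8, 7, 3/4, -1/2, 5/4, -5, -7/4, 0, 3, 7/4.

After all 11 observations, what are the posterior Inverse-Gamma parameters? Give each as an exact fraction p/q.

obs 1: x=-3/2 → posterior Inverse-Gamma(27/10, 83/24)
obs 2: x=-8 → posterior Inverse-Gamma(16/5, 671/24)
obs 3: x=7 → posterior Inverse-Gamma(37/10, 1439/24)
obs 4: x=3/4 → posterior Inverse-Gamma(21/5, 5903/96)
obs 5: x=-1/2 → posterior Inverse-Gamma(47/10, 5915/96)
obs 6: x=5/4 → posterior Inverse-Gamma(26/5, 3079/48)
obs 7: x=-5 → posterior Inverse-Gamma(57/10, 3463/48)
obs 8: x=-7/4 → posterior Inverse-Gamma(31/5, 6953/96)
obs 9: x=0 → posterior Inverse-Gamma(67/10, 7001/96)
obs 10: x=3 → posterior Inverse-Gamma(36/5, 7769/96)
obs 11: x=7/4 → posterior Inverse-Gamma(77/10, 2033/24)

alpha=77/10, beta=2033/24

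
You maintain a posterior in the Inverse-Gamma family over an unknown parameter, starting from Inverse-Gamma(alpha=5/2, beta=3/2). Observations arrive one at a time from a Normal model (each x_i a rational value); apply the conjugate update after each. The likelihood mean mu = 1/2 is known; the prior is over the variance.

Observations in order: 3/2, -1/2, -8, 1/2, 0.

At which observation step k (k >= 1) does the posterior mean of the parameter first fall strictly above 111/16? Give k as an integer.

k = 3

obs 1: x=3/2 → posterior Inverse-Gamma(3, 2)
obs 2: x=-1/2 → posterior Inverse-Gamma(7/2, 5/2)
obs 3: x=-8 → posterior Inverse-Gamma(4, 309/8)
obs 4: x=1/2 → posterior Inverse-Gamma(9/2, 309/8)
obs 5: x=0 → posterior Inverse-Gamma(5, 155/4)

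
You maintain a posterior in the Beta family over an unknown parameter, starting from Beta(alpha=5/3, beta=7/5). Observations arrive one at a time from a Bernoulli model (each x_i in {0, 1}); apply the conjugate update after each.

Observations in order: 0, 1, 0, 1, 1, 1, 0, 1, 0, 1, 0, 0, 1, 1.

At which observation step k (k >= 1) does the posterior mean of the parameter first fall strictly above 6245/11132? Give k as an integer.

k = 5

obs 1: x=0 → posterior Beta(5/3, 12/5)
obs 2: x=1 → posterior Beta(8/3, 12/5)
obs 3: x=0 → posterior Beta(8/3, 17/5)
obs 4: x=1 → posterior Beta(11/3, 17/5)
obs 5: x=1 → posterior Beta(14/3, 17/5)
obs 6: x=1 → posterior Beta(17/3, 17/5)
obs 7: x=0 → posterior Beta(17/3, 22/5)
obs 8: x=1 → posterior Beta(20/3, 22/5)
obs 9: x=0 → posterior Beta(20/3, 27/5)
obs 10: x=1 → posterior Beta(23/3, 27/5)
obs 11: x=0 → posterior Beta(23/3, 32/5)
obs 12: x=0 → posterior Beta(23/3, 37/5)
obs 13: x=1 → posterior Beta(26/3, 37/5)
obs 14: x=1 → posterior Beta(29/3, 37/5)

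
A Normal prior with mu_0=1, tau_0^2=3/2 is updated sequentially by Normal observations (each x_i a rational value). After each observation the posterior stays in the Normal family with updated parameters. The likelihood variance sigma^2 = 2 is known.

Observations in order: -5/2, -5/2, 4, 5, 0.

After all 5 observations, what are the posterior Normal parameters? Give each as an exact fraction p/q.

mu_0=16/19, tau_0^2=6/19

obs 1: x=-5/2 → posterior Normal(-1/2, 6/7)
obs 2: x=-5/2 → posterior Normal(-11/10, 3/5)
obs 3: x=4 → posterior Normal(1/13, 6/13)
obs 4: x=5 → posterior Normal(1, 3/8)
obs 5: x=0 → posterior Normal(16/19, 6/19)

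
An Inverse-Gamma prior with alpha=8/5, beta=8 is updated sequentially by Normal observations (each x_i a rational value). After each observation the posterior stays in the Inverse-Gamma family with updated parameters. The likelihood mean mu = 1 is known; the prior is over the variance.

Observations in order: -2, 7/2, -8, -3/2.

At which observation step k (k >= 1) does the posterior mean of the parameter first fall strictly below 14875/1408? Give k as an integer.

obs 1: x=-2 → posterior Inverse-Gamma(21/10, 25/2)
obs 2: x=7/2 → posterior Inverse-Gamma(13/5, 125/8)
obs 3: x=-8 → posterior Inverse-Gamma(31/10, 449/8)
obs 4: x=-3/2 → posterior Inverse-Gamma(18/5, 237/4)

k = 2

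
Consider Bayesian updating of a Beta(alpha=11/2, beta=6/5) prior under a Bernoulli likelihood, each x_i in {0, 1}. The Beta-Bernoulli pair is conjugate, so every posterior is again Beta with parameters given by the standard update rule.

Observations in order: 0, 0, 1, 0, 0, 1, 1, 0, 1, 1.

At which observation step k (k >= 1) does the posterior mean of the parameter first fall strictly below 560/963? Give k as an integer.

obs 1: x=0 → posterior Beta(11/2, 11/5)
obs 2: x=0 → posterior Beta(11/2, 16/5)
obs 3: x=1 → posterior Beta(13/2, 16/5)
obs 4: x=0 → posterior Beta(13/2, 21/5)
obs 5: x=0 → posterior Beta(13/2, 26/5)
obs 6: x=1 → posterior Beta(15/2, 26/5)
obs 7: x=1 → posterior Beta(17/2, 26/5)
obs 8: x=0 → posterior Beta(17/2, 31/5)
obs 9: x=1 → posterior Beta(19/2, 31/5)
obs 10: x=1 → posterior Beta(21/2, 31/5)

k = 5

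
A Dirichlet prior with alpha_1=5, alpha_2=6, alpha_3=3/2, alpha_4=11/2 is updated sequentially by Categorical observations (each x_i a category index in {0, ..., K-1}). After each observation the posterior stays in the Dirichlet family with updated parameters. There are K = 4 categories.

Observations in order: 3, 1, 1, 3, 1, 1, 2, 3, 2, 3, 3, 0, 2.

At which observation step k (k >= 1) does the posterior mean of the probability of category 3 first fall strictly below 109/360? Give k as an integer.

obs 1: x=3 → posterior Dirichlet(5, 6, 3/2, 13/2)
obs 2: x=1 → posterior Dirichlet(5, 7, 3/2, 13/2)
obs 3: x=1 → posterior Dirichlet(5, 8, 3/2, 13/2)
obs 4: x=3 → posterior Dirichlet(5, 8, 3/2, 15/2)
obs 5: x=1 → posterior Dirichlet(5, 9, 3/2, 15/2)
obs 6: x=1 → posterior Dirichlet(5, 10, 3/2, 15/2)
obs 7: x=2 → posterior Dirichlet(5, 10, 5/2, 15/2)
obs 8: x=3 → posterior Dirichlet(5, 10, 5/2, 17/2)
obs 9: x=2 → posterior Dirichlet(5, 10, 7/2, 17/2)
obs 10: x=3 → posterior Dirichlet(5, 10, 7/2, 19/2)
obs 11: x=3 → posterior Dirichlet(5, 10, 7/2, 21/2)
obs 12: x=0 → posterior Dirichlet(6, 10, 7/2, 21/2)
obs 13: x=2 → posterior Dirichlet(6, 10, 9/2, 21/2)

k = 7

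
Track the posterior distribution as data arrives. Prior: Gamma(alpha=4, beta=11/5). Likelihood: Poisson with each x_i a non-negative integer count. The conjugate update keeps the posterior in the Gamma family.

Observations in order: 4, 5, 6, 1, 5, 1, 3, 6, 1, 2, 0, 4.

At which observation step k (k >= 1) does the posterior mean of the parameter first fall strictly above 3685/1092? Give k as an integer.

k = 3

obs 1: x=4 → posterior Gamma(8, 16/5)
obs 2: x=5 → posterior Gamma(13, 21/5)
obs 3: x=6 → posterior Gamma(19, 26/5)
obs 4: x=1 → posterior Gamma(20, 31/5)
obs 5: x=5 → posterior Gamma(25, 36/5)
obs 6: x=1 → posterior Gamma(26, 41/5)
obs 7: x=3 → posterior Gamma(29, 46/5)
obs 8: x=6 → posterior Gamma(35, 51/5)
obs 9: x=1 → posterior Gamma(36, 56/5)
obs 10: x=2 → posterior Gamma(38, 61/5)
obs 11: x=0 → posterior Gamma(38, 66/5)
obs 12: x=4 → posterior Gamma(42, 71/5)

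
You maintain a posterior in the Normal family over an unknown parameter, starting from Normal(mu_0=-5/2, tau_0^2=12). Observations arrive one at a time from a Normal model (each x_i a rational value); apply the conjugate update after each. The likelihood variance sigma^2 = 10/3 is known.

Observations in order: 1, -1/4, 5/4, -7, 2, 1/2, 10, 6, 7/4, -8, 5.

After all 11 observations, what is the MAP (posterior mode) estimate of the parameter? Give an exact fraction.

208/203

obs 1: x=1 → posterior Normal(11/46, 60/23)
obs 2: x=-1/4 → posterior Normal(1/41, 60/41)
obs 3: x=5/4 → posterior Normal(47/118, 60/59)
obs 4: x=-7 → posterior Normal(-205/154, 60/77)
obs 5: x=2 → posterior Normal(-7/10, 12/19)
obs 6: x=1/2 → posterior Normal(-115/226, 60/113)
obs 7: x=10 → posterior Normal(245/262, 60/131)
obs 8: x=6 → posterior Normal(461/298, 60/149)
obs 9: x=7/4 → posterior Normal(262/167, 60/167)
obs 10: x=-8 → posterior Normal(118/185, 12/37)
obs 11: x=5 → posterior Normal(208/203, 60/203)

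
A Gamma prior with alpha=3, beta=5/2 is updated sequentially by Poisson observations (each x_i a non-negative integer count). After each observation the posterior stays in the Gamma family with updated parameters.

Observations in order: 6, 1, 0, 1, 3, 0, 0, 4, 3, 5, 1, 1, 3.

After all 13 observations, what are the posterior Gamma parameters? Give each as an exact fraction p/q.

alpha=31, beta=31/2

obs 1: x=6 → posterior Gamma(9, 7/2)
obs 2: x=1 → posterior Gamma(10, 9/2)
obs 3: x=0 → posterior Gamma(10, 11/2)
obs 4: x=1 → posterior Gamma(11, 13/2)
obs 5: x=3 → posterior Gamma(14, 15/2)
obs 6: x=0 → posterior Gamma(14, 17/2)
obs 7: x=0 → posterior Gamma(14, 19/2)
obs 8: x=4 → posterior Gamma(18, 21/2)
obs 9: x=3 → posterior Gamma(21, 23/2)
obs 10: x=5 → posterior Gamma(26, 25/2)
obs 11: x=1 → posterior Gamma(27, 27/2)
obs 12: x=1 → posterior Gamma(28, 29/2)
obs 13: x=3 → posterior Gamma(31, 31/2)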